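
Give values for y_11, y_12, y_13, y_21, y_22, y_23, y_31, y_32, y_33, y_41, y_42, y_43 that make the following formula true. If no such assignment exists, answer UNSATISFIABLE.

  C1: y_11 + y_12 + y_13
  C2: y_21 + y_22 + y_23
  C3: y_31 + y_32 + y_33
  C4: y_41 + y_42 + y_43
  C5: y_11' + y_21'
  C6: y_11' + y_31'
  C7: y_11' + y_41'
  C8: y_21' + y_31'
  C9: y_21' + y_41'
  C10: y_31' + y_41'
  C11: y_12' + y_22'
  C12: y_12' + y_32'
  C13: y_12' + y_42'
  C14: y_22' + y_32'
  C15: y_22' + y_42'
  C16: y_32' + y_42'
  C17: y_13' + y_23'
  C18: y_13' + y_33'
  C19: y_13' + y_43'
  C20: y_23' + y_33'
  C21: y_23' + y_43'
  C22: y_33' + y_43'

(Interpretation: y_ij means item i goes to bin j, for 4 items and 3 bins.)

UNSATISFIABLE

Try y_11 = 0.
Try y_12 = 1.
Unit clause (y_22') forces y_22 = 0.
Unit clause (y_32') forces y_32 = 0.
Unit clause (y_42') forces y_42 = 0.
Try y_21 = 1.
Unit clause (y_31') forces y_31 = 0.
Unit clause (y_33) forces y_33 = 1.
Unit clause (y_41') forces y_41 = 0.
Unit clause (y_43) forces y_43 = 1.
Now (y_43') is unsatisfied and unit — conflict.
That branch fails; take y_21 = 0 instead.
Unit clause (y_23) forces y_23 = 1.
Unit clause (y_13') forces y_13 = 0.
Unit clause (y_33') forces y_33 = 0.
Unit clause (y_31) forces y_31 = 1.
Unit clause (y_41') forces y_41 = 0.
Unit clause (y_43) forces y_43 = 1.
Now (y_43') is unsatisfied and unit — conflict.
Neither y_21 = 1 nor y_21 = 0 works.
That branch fails; take y_12 = 0 instead.
Unit clause (y_13) forces y_13 = 1.
Unit clause (y_23') forces y_23 = 0.
Unit clause (y_33') forces y_33 = 0.
Unit clause (y_43') forces y_43 = 0.
Try y_21 = 1.
Unit clause (y_31') forces y_31 = 0.
Unit clause (y_32) forces y_32 = 1.
Unit clause (y_41') forces y_41 = 0.
Unit clause (y_42) forces y_42 = 1.
Now (y_42') is unsatisfied and unit — conflict.
That branch fails; take y_21 = 0 instead.
Unit clause (y_22) forces y_22 = 1.
Unit clause (y_32') forces y_32 = 0.
Unit clause (y_31) forces y_31 = 1.
Unit clause (y_41') forces y_41 = 0.
Unit clause (y_42) forces y_42 = 1.
Now (y_42') is unsatisfied and unit — conflict.
Neither y_21 = 1 nor y_21 = 0 works.
Neither y_12 = 1 nor y_12 = 0 works.
That branch fails; take y_11 = 1 instead.
Unit clause (y_21') forces y_21 = 0.
Unit clause (y_31') forces y_31 = 0.
Unit clause (y_41') forces y_41 = 0.
Try y_22 = 1.
Unit clause (y_12') forces y_12 = 0.
Unit clause (y_32') forces y_32 = 0.
Unit clause (y_33) forces y_33 = 1.
Unit clause (y_42') forces y_42 = 0.
Unit clause (y_43) forces y_43 = 1.
Now (y_43') is unsatisfied and unit — conflict.
That branch fails; take y_22 = 0 instead.
Unit clause (y_23) forces y_23 = 1.
Unit clause (y_13') forces y_13 = 0.
Unit clause (y_33') forces y_33 = 0.
Unit clause (y_32) forces y_32 = 1.
Unit clause (y_12') forces y_12 = 0.
Unit clause (y_42') forces y_42 = 0.
Unit clause (y_43) forces y_43 = 1.
Now (y_43') is unsatisfied and unit — conflict.
Neither y_22 = 1 nor y_22 = 0 works.
Neither y_11 = 1 nor y_11 = 0 works.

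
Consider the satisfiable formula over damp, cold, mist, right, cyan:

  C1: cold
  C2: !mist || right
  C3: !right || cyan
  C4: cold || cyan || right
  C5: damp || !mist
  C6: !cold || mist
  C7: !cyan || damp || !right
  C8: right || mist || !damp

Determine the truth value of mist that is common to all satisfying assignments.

Suppose mist = false.
The clause (cold) is unit, so cold = true.
But (!cold) is also a unit clause — contradiction.
So every satisfying assignment has mist = True.

True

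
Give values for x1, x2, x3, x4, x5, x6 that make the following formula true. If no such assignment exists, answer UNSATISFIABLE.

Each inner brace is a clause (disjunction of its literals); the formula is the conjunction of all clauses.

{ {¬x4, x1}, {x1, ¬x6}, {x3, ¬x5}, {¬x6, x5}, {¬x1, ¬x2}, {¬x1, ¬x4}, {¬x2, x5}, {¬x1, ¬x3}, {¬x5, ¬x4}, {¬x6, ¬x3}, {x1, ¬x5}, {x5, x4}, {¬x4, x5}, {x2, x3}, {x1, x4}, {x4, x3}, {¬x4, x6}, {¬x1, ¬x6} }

UNSATISFIABLE

Case x4 = False:
(x5) alone gives x5 = True.
(x3) alone gives x3 = True.
(¬x1) alone gives x1 = False.
That conflicts with the unit clause (x1).
That branch fails; take x4 = True instead.
(x1) alone gives x1 = True.
That conflicts with the unit clause (¬x1).
Either choice for x4 ends in contradiction.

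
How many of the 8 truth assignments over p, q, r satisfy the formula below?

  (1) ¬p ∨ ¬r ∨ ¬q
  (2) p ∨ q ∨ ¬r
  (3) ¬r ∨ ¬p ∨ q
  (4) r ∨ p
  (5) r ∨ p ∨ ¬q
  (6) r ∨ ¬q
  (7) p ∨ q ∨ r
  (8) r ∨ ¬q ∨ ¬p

2

There are 2^3 = 8 truth assignments over (p, q, r).
Split on q. With q = True, the clauses containing q are satisfied and ¬q drops from the rest; 1 of the 2^2 = 4 assignments to the other variables satisfy what remains.
With q = False, by the same count on the reduced clause set, 1 assignment works.
(One model: p=F, q=T, r=T.)
Total: 1 + 1 = 2.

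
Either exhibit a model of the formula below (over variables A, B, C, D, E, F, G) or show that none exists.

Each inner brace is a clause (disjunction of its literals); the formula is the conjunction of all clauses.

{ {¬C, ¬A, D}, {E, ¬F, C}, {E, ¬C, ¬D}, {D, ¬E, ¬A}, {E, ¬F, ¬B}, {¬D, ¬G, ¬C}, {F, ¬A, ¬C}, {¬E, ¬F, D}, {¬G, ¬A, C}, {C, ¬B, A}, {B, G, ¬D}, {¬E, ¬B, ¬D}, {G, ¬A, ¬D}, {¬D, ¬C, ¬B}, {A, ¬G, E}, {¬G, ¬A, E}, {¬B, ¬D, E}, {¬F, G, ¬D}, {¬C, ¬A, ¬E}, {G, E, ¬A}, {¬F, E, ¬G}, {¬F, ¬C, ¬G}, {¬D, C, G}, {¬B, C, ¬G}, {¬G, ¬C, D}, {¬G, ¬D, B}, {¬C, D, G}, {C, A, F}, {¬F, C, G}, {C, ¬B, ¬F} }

UNSATISFIABLE

Branch on C: set C = False.
Branch on E: set E = True.
Branch on D: set D = True.
The clause (¬B) is unit, so B = False.
The clause (G) is unit, so G = True.
That conflicts with the unit clause (¬G).
Backtrack on D: now try D = False.
The clause (¬A) is unit, so A = False.
The clause (¬F) is unit, so F = False.
That conflicts with the unit clause (F).
Either choice for D ends in contradiction.
Backtrack on E: now try E = False.
The clause (¬F) is unit, so F = False.
The clause (A) is unit, so A = True.
The clause (¬G) is unit, so G = False.
That conflicts with the unit clause (G).
Either choice for E ends in contradiction.
Backtrack on C: now try C = True.
Branch on A: set A = False.
Branch on E: set E = True.
Branch on D: set D = False.
The clause (¬F) is unit, so F = False.
The clause (¬G) is unit, so G = False.
That conflicts with the unit clause (G).
Backtrack on D: now try D = True.
The clause (¬G) is unit, so G = False.
The clause (B) is unit, so B = True.
That conflicts with the unit clause (¬B).
Either choice for D ends in contradiction.
Backtrack on E: now try E = False.
The clause (¬D) is unit, so D = False.
The clause (¬G) is unit, so G = False.
That conflicts with the unit clause (G).
Either choice for E ends in contradiction.
Backtrack on A: now try A = True.
The clause (D) is unit, so D = True.
The clause (E) is unit, so E = True.
That conflicts with the unit clause (¬E).
Either choice for A ends in contradiction.
Either choice for C ends in contradiction.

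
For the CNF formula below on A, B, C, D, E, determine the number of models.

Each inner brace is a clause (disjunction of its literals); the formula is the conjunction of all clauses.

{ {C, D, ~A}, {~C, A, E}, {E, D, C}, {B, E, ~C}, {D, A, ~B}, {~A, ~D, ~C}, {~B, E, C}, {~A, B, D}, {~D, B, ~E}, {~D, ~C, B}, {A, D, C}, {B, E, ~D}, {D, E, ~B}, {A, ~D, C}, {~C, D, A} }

There are 2^5 = 32 truth assignments over (A, B, C, D, E).
Split on E. With E = 1, the clauses containing E are satisfied and ~E drops from the rest; 3 of the 2^4 = 16 assignments to the other variables satisfy what remains.
With E = 0, by the same count on the reduced clause set, 0 assignments work.
(One model: A=F, B=T, C=T, D=T, E=T.)
Total: 3 + 0 = 3.

3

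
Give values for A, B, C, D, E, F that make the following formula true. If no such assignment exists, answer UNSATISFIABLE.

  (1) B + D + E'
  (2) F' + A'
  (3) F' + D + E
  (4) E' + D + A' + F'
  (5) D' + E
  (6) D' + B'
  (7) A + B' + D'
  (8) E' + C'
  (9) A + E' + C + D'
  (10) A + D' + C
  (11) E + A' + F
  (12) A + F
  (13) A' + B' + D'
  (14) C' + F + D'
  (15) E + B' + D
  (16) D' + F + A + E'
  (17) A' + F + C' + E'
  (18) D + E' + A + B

A ↦ 1, B ↦ 0, C ↦ 0, D ↦ 1, E ↦ 1, F ↦ 0

Branch on F: set F = 0.
From the singleton clause (A), A = 1.
From the singleton clause (E), E = 1.
From the singleton clause (C'), C = 0.
Branch on B: set B = 0.
From the singleton clause (D), D = 1.
Every clause now holds.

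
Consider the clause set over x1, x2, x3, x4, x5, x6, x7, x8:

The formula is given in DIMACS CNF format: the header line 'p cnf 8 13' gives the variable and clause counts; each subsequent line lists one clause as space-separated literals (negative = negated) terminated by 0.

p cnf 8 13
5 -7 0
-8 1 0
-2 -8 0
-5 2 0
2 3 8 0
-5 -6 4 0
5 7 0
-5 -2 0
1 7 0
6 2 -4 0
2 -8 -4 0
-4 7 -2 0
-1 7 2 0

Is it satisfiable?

Branch on x5: set x5 = True.
From the singleton clause (x2), x2 = True.
That conflicts with the unit clause (¬x2).
That branch fails; take x5 = False instead.
From the singleton clause (¬x7), x7 = False.
That conflicts with the unit clause (x7).
Either choice for x5 ends in contradiction.
No assignment satisfies every clause.

Unsatisfiable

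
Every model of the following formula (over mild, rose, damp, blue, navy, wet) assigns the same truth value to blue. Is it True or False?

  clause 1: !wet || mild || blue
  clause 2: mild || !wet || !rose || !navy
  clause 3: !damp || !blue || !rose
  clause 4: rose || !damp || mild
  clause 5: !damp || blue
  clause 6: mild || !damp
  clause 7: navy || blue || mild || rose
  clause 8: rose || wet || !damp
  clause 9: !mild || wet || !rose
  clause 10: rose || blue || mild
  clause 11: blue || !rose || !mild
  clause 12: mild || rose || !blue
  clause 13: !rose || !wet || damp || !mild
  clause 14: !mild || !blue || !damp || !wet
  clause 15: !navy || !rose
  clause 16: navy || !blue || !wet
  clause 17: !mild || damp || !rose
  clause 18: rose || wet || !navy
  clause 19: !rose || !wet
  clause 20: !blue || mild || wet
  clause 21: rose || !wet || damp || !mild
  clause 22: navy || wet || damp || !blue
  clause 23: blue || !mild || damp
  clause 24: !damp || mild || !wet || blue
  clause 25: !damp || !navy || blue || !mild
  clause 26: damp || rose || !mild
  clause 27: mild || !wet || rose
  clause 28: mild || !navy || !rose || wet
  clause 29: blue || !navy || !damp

Suppose blue = true.
Suppose damp = false.
Suppose mild = true.
(!rose) alone gives rose = false.
Now (rose) is unsatisfied and unit — conflict.
That branch fails; take mild = false instead.
(rose) alone gives rose = true.
(!navy) alone gives navy = false.
(!wet) alone gives wet = false.
Now (wet) is unsatisfied and unit — conflict.
Neither mild = true nor mild = false works.
That branch fails; take damp = true instead.
(!rose) alone gives rose = false.
(mild) alone gives mild = true.
(wet) alone gives wet = true.
Now (!wet) is unsatisfied and unit — conflict.
Neither damp = true nor damp = false works.
So every satisfying assignment has blue = False.

False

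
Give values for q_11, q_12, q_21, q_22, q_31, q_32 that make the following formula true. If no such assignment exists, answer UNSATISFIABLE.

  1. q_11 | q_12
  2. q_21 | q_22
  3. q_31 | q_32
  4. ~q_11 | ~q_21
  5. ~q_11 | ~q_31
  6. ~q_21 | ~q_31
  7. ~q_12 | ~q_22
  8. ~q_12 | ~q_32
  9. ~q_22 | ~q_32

UNSATISFIABLE

Suppose q_11 = 1.
Unit clause (~q_21) forces q_21 = 0.
Unit clause (q_22) forces q_22 = 1.
Unit clause (~q_31) forces q_31 = 0.
Unit clause (q_32) forces q_32 = 1.
Now (~q_32) is unsatisfied and unit — conflict.
So q_11 must be the other value — set q_11 = 0.
Unit clause (q_12) forces q_12 = 1.
Unit clause (~q_22) forces q_22 = 0.
Unit clause (q_21) forces q_21 = 1.
Unit clause (~q_31) forces q_31 = 0.
Unit clause (q_32) forces q_32 = 1.
Now (~q_32) is unsatisfied and unit — conflict.
Either choice for q_11 ends in contradiction.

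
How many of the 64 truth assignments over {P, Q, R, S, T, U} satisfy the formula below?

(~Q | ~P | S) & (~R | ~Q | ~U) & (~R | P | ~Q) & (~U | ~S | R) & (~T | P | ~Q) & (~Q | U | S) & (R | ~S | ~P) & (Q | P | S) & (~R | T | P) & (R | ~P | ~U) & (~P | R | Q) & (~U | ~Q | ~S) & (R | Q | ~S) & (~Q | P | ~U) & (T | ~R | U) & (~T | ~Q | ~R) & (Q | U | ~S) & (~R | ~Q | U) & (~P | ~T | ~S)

6

There are 2^6 = 64 truth assignments over (P, Q, R, S, T, U).
Split on R. With R = 1, the clauses containing R are satisfied and ~R drops from the rest; 5 of the 2^5 = 32 assignments to the other variables satisfy what remains.
With R = 0, by the same count on the reduced clause set, 1 assignment works.
(One model: P=F, Q=F, R=T, S=T, T=T, U=T.)
Total: 5 + 1 = 6.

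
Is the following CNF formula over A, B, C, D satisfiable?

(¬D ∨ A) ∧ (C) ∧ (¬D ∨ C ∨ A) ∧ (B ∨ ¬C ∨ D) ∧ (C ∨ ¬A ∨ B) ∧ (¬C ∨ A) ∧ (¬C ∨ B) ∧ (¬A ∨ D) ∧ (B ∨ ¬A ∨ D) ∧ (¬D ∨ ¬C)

Unit clause (C) forces C = True.
Unit clause (A) forces A = True.
Unit clause (B) forces B = True.
Unit clause (D) forces D = True.
But (¬D) is also a unit clause — contradiction.
No assignment satisfies every clause.

Unsatisfiable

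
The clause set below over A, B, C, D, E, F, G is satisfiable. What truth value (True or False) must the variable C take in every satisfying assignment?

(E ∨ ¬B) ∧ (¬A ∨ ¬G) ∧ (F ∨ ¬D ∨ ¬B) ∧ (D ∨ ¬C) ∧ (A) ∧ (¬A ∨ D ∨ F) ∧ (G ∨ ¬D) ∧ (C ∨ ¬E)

False

Suppose C = True.
(D) alone gives D = True.
(A) alone gives A = True.
(¬G) alone gives G = False.
That conflicts with the unit clause (G).
So every satisfying assignment has C = False.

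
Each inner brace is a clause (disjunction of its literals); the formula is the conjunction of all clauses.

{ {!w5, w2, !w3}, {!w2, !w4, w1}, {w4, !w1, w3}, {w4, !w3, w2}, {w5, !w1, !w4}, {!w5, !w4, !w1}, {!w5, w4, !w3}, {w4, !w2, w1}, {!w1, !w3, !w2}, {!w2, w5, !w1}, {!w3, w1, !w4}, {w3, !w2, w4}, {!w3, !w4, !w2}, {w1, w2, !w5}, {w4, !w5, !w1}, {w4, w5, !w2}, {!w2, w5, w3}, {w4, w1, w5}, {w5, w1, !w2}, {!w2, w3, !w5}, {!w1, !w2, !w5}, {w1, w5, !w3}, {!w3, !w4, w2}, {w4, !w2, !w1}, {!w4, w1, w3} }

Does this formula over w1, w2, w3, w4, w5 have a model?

No

Try w5 = false.
Try w1 = false.
From the singleton clause (w4), w4 = true.
From the singleton clause (!w2), w2 = false.
From the singleton clause (!w3), w3 = false.
But (w3) is also a unit clause — contradiction.
Backtrack on w1: now try w1 = true.
From the singleton clause (!w4), w4 = false.
From the singleton clause (w3), w3 = true.
From the singleton clause (w2), w2 = true.
But (!w2) is also a unit clause — contradiction.
Neither w1 = true nor w1 = false works.
Backtrack on w5: now try w5 = true.
Try w2 = true.
From the singleton clause (w3), w3 = true.
From the singleton clause (w4), w4 = true.
But (!w4) is also a unit clause — contradiction.
Backtrack on w2: now try w2 = false.
From the singleton clause (!w3), w3 = false.
From the singleton clause (w1), w1 = true.
From the singleton clause (w4), w4 = true.
But (!w4) is also a unit clause — contradiction.
Neither w2 = true nor w2 = false works.
Neither w5 = true nor w5 = false works.
No assignment satisfies every clause.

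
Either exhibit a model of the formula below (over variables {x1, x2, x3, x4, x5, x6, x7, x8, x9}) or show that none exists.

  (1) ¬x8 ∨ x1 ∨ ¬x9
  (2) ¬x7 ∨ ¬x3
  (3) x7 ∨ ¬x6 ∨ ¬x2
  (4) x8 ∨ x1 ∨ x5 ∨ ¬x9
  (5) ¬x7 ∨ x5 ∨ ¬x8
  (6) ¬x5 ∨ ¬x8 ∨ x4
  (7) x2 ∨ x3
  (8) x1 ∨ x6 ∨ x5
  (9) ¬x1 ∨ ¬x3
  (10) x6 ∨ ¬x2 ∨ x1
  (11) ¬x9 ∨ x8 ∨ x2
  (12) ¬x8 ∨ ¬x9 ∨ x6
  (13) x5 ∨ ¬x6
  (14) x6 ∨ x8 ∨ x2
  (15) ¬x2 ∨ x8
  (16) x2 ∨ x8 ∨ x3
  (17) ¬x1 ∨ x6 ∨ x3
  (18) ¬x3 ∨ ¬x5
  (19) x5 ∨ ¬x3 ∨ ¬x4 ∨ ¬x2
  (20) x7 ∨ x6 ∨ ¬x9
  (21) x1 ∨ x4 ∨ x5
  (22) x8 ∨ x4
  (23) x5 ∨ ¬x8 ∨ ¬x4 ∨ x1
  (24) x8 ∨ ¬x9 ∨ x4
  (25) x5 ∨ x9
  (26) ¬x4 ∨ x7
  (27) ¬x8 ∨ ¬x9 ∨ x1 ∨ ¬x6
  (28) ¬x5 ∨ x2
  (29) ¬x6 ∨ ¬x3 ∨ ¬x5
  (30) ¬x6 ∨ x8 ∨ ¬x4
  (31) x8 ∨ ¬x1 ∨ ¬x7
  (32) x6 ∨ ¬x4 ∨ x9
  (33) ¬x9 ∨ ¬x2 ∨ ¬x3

x1=True, x2=True, x3=False, x4=True, x5=True, x6=True, x7=True, x8=True, x9=False

Case x7 = True:
Unit clause (¬x3) forces x3 = False.
Unit clause (x2) forces x2 = True.
Unit clause (x8) forces x8 = True.
Unit clause (x5) forces x5 = True.
Unit clause (x4) forces x4 = True.
Case x1 = True:
Unit clause (x6) forces x6 = True.
No clause remains; x9 is free.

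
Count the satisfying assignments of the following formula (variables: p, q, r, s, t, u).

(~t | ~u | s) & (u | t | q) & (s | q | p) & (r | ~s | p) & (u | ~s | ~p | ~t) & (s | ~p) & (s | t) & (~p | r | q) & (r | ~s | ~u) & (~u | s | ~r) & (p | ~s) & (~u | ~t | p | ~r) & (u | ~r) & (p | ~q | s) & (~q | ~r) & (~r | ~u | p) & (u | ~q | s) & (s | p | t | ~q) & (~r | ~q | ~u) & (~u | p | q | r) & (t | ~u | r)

3

There are 2^6 = 64 truth assignments over (p, q, r, s, t, u).
Split on q. With q = 1, the clauses containing q are satisfied and ~q drops from the rest; 1 of the 2^5 = 32 assignments to the other variables satisfy what remains.
With q = 0, by the same count on the reduced clause set, 2 assignments work.
Total: 1 + 2 = 3.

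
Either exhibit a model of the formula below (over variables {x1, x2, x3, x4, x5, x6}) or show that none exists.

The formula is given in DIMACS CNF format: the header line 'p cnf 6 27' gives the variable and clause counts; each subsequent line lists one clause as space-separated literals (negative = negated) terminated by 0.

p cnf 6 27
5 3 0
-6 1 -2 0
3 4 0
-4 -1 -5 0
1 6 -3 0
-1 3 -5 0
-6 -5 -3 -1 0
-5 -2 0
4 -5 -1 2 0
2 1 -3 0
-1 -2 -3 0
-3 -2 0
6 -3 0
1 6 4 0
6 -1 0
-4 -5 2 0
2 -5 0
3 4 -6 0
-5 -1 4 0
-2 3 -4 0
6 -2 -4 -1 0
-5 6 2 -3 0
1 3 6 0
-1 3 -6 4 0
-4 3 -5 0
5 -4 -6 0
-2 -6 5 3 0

Branch on x5: set x5 = False.
(x3) alone gives x3 = True.
(¬x2) alone gives x2 = False.
(x1) alone gives x1 = True.
(x6) alone gives x6 = True.
(¬x4) alone gives x4 = False.
Every clause now holds.

x1=True; x2=False; x3=True; x4=False; x5=False; x6=True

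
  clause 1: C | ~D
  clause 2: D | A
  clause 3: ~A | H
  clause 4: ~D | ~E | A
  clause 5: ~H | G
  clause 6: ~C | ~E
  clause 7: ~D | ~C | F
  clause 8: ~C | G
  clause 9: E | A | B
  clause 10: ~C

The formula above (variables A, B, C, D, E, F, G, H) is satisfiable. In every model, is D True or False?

Suppose D = 1.
From the singleton clause (C), C = 1.
Now (~C) is unsatisfied and unit — conflict.
So every satisfying assignment has D = False.

False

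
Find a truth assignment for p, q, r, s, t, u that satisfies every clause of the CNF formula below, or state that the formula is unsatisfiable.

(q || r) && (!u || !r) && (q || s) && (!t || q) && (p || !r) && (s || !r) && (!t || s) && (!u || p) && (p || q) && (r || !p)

Branch on q: set q = true.
Branch on u: set u = false.
Branch on p: set p = false.
From the singleton clause (!r), r = false.
Branch on t: set t = false.
All clauses hold; s can take either value.

p ↦ false, q ↦ true, r ↦ false, s ↦ false, t ↦ false, u ↦ false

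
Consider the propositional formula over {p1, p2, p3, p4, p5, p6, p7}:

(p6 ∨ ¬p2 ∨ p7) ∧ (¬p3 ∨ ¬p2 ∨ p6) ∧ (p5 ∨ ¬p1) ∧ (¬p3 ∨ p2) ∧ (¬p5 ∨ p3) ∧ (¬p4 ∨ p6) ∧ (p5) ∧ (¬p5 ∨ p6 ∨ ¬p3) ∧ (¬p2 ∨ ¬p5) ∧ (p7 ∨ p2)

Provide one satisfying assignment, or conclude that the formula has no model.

From the singleton clause (p5), p5 = True.
From the singleton clause (p3), p3 = True.
From the singleton clause (p2), p2 = True.
Now (¬p2) is unsatisfied and unit — conflict.

UNSATISFIABLE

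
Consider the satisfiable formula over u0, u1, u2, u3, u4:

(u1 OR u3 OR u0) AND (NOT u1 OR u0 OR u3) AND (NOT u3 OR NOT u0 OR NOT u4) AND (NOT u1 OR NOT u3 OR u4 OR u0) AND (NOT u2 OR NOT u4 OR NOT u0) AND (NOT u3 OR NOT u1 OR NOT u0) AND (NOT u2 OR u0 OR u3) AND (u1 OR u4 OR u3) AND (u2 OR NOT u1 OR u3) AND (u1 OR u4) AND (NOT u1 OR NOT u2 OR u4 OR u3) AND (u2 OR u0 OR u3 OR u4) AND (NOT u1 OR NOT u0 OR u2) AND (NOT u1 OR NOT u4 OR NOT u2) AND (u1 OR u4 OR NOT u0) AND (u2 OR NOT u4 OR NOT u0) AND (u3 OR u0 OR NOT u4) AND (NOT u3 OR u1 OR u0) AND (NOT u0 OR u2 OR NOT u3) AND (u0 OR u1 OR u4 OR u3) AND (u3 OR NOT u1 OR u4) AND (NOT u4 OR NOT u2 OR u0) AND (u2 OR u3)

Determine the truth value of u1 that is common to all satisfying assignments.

True

Suppose u1 = false.
From the singleton clause (u4), u4 = true.
Try u3 = true.
From the singleton clause (NOT u0), u0 = false.
Now (u0) is unsatisfied and unit — conflict.
Undo u3 and try u3 = false.
From the singleton clause (u0), u0 = true.
From the singleton clause (NOT u2), u2 = false.
Now (u2) is unsatisfied and unit — conflict.
Both values of u3 lead to a conflict.
So every satisfying assignment has u1 = True.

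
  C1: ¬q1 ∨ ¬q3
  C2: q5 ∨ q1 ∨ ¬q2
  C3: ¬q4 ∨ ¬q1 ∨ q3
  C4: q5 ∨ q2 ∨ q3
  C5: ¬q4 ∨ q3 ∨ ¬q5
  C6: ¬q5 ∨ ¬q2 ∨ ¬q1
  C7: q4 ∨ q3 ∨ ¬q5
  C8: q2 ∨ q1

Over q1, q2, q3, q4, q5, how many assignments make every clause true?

3

There are 2^5 = 32 truth assignments over (q1, q2, q3, q4, q5).
Split on q1. With q1 = True, the clauses containing q1 are satisfied and ¬q1 drops from the rest; 1 of the 2^4 = 16 assignments to the other variables satisfy what remains.
With q1 = False, by the same count on the reduced clause set, 2 assignments work.
Total: 1 + 2 = 3.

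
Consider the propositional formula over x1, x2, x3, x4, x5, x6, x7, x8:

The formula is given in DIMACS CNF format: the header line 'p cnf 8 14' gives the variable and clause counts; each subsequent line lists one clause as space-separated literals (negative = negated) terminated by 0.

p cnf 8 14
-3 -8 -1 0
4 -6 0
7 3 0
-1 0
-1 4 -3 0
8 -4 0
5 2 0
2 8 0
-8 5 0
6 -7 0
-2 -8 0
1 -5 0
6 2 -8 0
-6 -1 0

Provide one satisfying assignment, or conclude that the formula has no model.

(¬x1) alone gives x1 = False.
(¬x5) alone gives x5 = False.
(x2) alone gives x2 = True.
(¬x8) alone gives x8 = False.
(¬x4) alone gives x4 = False.
(¬x6) alone gives x6 = False.
(¬x7) alone gives x7 = False.
(x3) alone gives x3 = True.
Every clause now holds.

x1=False; x2=True; x3=True; x4=False; x5=False; x6=False; x7=False; x8=False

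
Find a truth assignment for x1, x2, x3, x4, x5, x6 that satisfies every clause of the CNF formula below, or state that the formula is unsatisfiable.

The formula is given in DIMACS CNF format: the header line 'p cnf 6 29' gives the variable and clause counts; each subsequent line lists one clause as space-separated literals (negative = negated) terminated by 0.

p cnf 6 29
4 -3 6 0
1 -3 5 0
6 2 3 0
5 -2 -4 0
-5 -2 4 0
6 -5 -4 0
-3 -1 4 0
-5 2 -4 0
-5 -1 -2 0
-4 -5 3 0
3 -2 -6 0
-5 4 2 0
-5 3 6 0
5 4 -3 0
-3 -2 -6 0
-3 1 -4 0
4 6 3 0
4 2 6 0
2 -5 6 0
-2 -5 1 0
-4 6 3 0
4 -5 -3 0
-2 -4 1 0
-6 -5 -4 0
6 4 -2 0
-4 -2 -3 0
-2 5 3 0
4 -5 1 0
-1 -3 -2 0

x1=True, x2=False, x3=True, x4=True, x5=False, x6=True

Branch on x4: set x4 = True.
Branch on x5: set x5 = False.
From the singleton clause (¬x2), x2 = False.
Branch on x1: set x1 = True.
Branch on x6: set x6 = True.
All clauses hold; x3 can take either value.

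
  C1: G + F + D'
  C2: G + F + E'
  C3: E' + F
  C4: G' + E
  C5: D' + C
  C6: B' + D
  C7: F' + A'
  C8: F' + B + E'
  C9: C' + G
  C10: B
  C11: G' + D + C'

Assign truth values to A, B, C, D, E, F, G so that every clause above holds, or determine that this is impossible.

From the singleton clause (B), B = 1.
From the singleton clause (D), D = 1.
From the singleton clause (C), C = 1.
From the singleton clause (G), G = 1.
From the singleton clause (E), E = 1.
From the singleton clause (F), F = 1.
From the singleton clause (A'), A = 0.
Every clause now holds.

A: 0, B: 1, C: 1, D: 1, E: 1, F: 1, G: 1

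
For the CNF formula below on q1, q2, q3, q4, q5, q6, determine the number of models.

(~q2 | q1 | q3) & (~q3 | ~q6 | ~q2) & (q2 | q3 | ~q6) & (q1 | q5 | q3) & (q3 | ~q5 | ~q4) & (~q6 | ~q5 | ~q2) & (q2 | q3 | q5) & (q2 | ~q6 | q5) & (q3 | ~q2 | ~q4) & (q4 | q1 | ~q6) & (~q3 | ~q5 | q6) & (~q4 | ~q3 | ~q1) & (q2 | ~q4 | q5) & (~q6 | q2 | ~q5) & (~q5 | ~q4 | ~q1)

10

There are 2^6 = 64 truth assignments over (q1, q2, q3, q4, q5, q6).
Split on q4. With q4 = 1, the clauses containing q4 are satisfied and ~q4 drops from the rest; 1 of the 2^5 = 32 assignments to the other variables satisfy what remains.
With q4 = 0, by the same count on the reduced clause set, 9 assignments work.
Total: 1 + 9 = 10.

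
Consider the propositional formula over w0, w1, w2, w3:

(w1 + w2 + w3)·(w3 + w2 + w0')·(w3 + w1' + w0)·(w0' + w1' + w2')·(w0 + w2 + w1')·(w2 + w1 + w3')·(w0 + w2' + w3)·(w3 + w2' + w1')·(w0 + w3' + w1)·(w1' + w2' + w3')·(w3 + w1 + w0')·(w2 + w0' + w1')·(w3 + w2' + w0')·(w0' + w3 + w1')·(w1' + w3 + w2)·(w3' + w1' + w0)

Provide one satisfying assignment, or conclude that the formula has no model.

Suppose w1 = 0.
Suppose w2 = 1.
Suppose w0 = 1.
Unit clause (w3) forces w3 = 1.
Every clause now holds.

w0: 1, w1: 0, w2: 1, w3: 1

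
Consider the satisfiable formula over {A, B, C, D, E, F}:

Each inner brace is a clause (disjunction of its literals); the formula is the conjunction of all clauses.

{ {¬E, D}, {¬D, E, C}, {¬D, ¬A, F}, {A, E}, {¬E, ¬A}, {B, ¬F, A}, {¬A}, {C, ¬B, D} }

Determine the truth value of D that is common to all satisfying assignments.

True

Suppose D = False.
(¬E) alone gives E = False.
(A) alone gives A = True.
That conflicts with the unit clause (¬A).
So every satisfying assignment has D = True.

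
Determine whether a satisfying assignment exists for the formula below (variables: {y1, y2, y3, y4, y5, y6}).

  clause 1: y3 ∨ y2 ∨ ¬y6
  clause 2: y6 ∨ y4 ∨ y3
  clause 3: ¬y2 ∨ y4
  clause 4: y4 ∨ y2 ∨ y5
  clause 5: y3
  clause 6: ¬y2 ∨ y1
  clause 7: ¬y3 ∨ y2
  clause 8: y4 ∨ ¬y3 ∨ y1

Yes, satisfiable

(y3) alone gives y3 = True.
(y2) alone gives y2 = True.
(y4) alone gives y4 = True.
(y1) alone gives y1 = True.
No clause remains; y5, y6 are free.
A satisfying assignment: y1 ↦ True,  y2 ↦ True,  y3 ↦ True,  y4 ↦ True,  y5 ↦ False,  y6 ↦ True.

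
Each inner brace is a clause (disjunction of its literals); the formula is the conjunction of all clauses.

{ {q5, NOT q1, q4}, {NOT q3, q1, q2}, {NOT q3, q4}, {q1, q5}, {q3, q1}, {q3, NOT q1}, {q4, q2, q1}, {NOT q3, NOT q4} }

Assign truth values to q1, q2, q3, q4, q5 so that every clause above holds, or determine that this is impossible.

UNSATISFIABLE

Suppose q3 = false.
The clause (q1) is unit, so q1 = true.
Now (NOT q1) is unsatisfied and unit — conflict.
Undo q3 and try q3 = true.
The clause (q4) is unit, so q4 = true.
Now (NOT q4) is unsatisfied and unit — conflict.
Either choice for q3 ends in contradiction.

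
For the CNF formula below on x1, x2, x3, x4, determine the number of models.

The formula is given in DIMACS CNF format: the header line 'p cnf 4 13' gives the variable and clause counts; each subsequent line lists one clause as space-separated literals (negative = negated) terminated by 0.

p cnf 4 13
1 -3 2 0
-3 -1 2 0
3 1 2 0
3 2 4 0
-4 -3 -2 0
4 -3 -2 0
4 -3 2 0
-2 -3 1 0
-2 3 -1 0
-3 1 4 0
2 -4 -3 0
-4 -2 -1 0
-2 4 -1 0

3

There are 2^4 = 16 truth assignments over (x1, x2, x3, x4).
Check each against the 13 clauses (columns in the order x1, x2, x3, x4):
  F F F F  ✗ fails (x3 ∨ x1 ∨ x2)
  F F F T  ✗ fails (x3 ∨ x1 ∨ x2)
  F F T F  ✗ fails (x1 ∨ ¬x3 ∨ x2)
  F F T T  ✗ fails (x1 ∨ ¬x3 ∨ x2)
  F T F F  ✓ satisfies all
  F T F T  ✓ satisfies all
  F T T F  ✗ fails (x4 ∨ ¬x3 ∨ ¬x2)
  F T T T  ✗ fails (¬x4 ∨ ¬x3 ∨ ¬x2)
  T F F F  ✗ fails (x3 ∨ x2 ∨ x4)
  T F F T  ✓ satisfies all
  T F T F  ✗ fails (¬x3 ∨ ¬x1 ∨ x2)
  T F T T  ✗ fails (¬x3 ∨ ¬x1 ∨ x2)
  T T F F  ✗ fails (¬x2 ∨ x3 ∨ ¬x1)
  T T F T  ✗ fails (¬x2 ∨ x3 ∨ ¬x1)
  T T T F  ✗ fails (x4 ∨ ¬x3 ∨ ¬x2)
  T T T T  ✗ fails (¬x4 ∨ ¬x3 ∨ ¬x2)
3 of the 16 rows are models.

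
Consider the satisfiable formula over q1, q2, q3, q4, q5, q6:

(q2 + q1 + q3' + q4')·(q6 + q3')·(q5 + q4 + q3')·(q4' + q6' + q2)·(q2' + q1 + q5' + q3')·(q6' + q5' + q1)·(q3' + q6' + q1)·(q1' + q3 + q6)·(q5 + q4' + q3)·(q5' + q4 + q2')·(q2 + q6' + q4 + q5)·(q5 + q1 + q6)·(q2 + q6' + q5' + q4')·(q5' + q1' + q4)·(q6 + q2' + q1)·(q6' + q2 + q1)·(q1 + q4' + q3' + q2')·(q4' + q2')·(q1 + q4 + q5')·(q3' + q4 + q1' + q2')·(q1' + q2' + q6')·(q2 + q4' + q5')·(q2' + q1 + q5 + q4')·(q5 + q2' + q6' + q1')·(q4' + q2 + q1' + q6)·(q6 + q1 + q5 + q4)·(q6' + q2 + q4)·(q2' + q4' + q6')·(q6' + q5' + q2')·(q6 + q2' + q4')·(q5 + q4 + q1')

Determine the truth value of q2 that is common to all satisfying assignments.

True

Suppose q2 = 0.
Suppose q6 = 1.
(q4') alone gives q4 = 0.
But (q4) is also a unit clause — contradiction.
So q6 must be the other value — set q6 = 0.
(q3') alone gives q3 = 0.
(q1') alone gives q1 = 0.
(q5) alone gives q5 = 1.
(q4) alone gives q4 = 1.
But (q4') is also a unit clause — contradiction.
Either choice for q6 ends in contradiction.
So every satisfying assignment has q2 = True.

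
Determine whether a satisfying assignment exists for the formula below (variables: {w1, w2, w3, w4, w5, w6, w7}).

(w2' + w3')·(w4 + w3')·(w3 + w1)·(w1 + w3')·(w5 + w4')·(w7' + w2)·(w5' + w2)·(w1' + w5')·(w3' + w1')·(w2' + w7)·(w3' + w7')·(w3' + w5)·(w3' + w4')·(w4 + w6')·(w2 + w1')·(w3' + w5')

Case w2 = 1:
(w3') alone gives w3 = 0.
(w1) alone gives w1 = 1.
(w5') alone gives w5 = 0.
(w4') alone gives w4 = 0.
(w7) alone gives w7 = 1.
(w6') alone gives w6 = 0.
This assignment satisfies each clause.
A satisfying assignment: w1 ↦ 1; w2 ↦ 1; w3 ↦ 0; w4 ↦ 0; w5 ↦ 0; w6 ↦ 0; w7 ↦ 1.

Yes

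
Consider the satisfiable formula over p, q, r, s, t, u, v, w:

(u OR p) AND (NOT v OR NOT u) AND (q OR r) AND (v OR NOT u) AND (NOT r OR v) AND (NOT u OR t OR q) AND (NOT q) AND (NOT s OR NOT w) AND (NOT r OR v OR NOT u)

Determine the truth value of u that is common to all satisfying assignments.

False

Suppose u = true.
Unit clause (NOT v) forces v = false.
But (v) is also a unit clause — contradiction.
So every satisfying assignment has u = False.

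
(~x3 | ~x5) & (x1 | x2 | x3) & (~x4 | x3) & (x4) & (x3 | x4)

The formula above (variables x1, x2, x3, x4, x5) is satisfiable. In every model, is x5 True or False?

False

Suppose x5 = 1.
From the singleton clause (~x3), x3 = 0.
From the singleton clause (~x4), x4 = 0.
That conflicts with the unit clause (x4).
So every satisfying assignment has x5 = False.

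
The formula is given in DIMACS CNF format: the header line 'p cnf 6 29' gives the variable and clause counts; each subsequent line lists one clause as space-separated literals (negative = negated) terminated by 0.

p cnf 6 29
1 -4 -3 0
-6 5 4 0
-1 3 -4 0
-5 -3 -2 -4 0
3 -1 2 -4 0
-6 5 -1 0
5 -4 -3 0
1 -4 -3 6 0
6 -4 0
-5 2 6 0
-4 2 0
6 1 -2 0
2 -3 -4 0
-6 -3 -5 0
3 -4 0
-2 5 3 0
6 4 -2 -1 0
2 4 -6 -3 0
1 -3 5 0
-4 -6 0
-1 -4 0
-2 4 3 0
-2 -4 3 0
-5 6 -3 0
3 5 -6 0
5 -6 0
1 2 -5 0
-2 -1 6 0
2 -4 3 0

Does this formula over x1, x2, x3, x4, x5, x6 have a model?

Yes

Suppose x6 = False.
Unit clause (¬x4) forces x4 = False.
Suppose x5 = False.
Suppose x1 = True.
Unit clause (¬x2) forces x2 = False.
Every clause is now satisfied; x3 is unconstrained.
A satisfying assignment: x1: True, x2: False, x3: True, x4: False, x5: False, x6: False.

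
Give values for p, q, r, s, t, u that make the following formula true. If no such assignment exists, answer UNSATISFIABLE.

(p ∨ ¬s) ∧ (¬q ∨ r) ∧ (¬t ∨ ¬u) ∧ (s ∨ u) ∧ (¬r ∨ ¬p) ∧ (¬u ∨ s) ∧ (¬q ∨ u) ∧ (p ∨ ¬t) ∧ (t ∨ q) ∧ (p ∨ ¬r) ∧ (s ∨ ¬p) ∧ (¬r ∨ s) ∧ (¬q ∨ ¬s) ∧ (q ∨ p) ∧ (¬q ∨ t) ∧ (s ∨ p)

p ↦ True; q ↦ False; r ↦ False; s ↦ True; t ↦ True; u ↦ False

Branch on p: set p = True.
From the singleton clause (¬r), r = False.
From the singleton clause (¬q), q = False.
From the singleton clause (t), t = True.
From the singleton clause (¬u), u = False.
From the singleton clause (s), s = True.
Every clause now holds.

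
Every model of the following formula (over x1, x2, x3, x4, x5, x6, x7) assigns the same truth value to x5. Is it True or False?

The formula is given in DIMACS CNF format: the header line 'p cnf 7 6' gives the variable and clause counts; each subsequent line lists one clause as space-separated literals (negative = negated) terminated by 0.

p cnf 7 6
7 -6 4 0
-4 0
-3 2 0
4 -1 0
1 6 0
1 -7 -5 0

Suppose x5 = True.
(¬x4) alone gives x4 = False.
(¬x1) alone gives x1 = False.
(x6) alone gives x6 = True.
(x7) alone gives x7 = True.
But (¬x7) is also a unit clause — contradiction.
So every satisfying assignment has x5 = False.

False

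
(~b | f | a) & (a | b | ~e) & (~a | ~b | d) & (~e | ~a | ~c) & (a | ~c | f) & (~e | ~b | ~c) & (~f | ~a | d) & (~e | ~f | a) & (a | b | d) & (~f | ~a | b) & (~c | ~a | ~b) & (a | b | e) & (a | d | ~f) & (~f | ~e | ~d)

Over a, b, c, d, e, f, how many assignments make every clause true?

11

There are 2^6 = 64 truth assignments over (a, b, c, d, e, f).
Split on b. With b = 1, the clauses containing b are satisfied and ~b drops from the rest; 5 of the 2^5 = 32 assignments to the other variables satisfy what remains.
With b = 0, by the same count on the reduced clause set, 6 assignments work.
(One model: a=F, b=T, c=F, d=T, e=F, f=T.)
Total: 5 + 6 = 11.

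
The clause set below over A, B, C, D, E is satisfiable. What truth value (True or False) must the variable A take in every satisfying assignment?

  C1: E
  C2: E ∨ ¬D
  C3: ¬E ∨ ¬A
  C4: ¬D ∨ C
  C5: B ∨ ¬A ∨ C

False

Suppose A = True.
(E) alone gives E = True.
That conflicts with the unit clause (¬E).
So every satisfying assignment has A = False.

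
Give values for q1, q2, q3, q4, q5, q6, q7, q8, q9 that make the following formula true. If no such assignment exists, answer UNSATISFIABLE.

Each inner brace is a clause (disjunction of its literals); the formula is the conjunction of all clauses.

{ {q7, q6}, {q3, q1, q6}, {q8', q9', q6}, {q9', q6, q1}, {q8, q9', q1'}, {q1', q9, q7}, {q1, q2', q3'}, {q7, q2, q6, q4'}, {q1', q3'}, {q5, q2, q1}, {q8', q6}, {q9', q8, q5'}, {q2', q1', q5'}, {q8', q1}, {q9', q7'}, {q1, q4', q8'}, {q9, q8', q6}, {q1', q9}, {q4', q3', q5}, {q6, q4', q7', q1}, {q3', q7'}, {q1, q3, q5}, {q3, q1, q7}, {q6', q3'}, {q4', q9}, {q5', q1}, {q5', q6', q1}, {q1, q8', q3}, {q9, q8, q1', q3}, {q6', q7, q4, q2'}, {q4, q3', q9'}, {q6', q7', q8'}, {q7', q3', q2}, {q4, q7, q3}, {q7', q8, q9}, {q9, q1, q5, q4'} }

q1 ↦ 1, q2 ↦ 0, q3 ↦ 0, q4 ↦ 1, q5 ↦ 1, q6 ↦ 1, q7 ↦ 0, q8 ↦ 1, q9 ↦ 1

Try q7 = 0.
Unit clause (q6) forces q6 = 1.
Unit clause (q3') forces q3 = 0.
Unit clause (q1) forces q1 = 1.
Unit clause (q9) forces q9 = 1.
Unit clause (q8) forces q8 = 1.
Unit clause (q4) forces q4 = 1.
Try q2 = 0.
No clause remains; q5 is free.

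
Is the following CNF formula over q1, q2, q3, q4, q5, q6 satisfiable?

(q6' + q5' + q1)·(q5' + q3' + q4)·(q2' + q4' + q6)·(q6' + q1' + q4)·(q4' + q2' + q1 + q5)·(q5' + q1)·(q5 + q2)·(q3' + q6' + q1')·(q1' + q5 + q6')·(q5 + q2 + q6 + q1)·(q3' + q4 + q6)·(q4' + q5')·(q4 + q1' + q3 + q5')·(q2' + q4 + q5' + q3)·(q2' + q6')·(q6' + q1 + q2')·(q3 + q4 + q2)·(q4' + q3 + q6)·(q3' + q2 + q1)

Try q5 = 0.
Unit clause (q2) forces q2 = 1.
Unit clause (q6') forces q6 = 0.
Unit clause (q4') forces q4 = 0.
Unit clause (q3') forces q3 = 0.
All clauses hold; q1 can take either value.
A satisfying assignment: q1 ↦ 1; q2 ↦ 1; q3 ↦ 0; q4 ↦ 0; q5 ↦ 0; q6 ↦ 0.

Satisfiable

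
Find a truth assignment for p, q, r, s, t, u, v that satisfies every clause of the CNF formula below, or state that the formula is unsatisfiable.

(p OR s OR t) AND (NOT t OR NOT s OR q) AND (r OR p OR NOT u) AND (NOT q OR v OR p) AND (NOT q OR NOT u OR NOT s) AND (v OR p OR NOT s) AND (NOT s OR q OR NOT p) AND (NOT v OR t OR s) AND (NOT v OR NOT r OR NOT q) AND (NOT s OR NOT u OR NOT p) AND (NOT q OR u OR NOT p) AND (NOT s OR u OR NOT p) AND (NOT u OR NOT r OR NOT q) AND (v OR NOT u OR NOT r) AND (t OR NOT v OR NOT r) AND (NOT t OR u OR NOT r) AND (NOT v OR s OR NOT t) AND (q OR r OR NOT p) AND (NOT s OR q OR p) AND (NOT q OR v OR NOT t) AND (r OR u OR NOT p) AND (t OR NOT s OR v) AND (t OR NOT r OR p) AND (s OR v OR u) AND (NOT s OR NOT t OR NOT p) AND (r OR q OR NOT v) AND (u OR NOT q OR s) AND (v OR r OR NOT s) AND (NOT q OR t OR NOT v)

p: true,  q: true,  r: false,  s: false,  t: false,  u: true,  v: false

Suppose p = true.
Suppose s = false.
Suppose v = false.
(u) alone gives u = true.
(NOT r) alone gives r = false.
(q) alone gives q = true.
(NOT t) alone gives t = false.
This assignment satisfies each clause.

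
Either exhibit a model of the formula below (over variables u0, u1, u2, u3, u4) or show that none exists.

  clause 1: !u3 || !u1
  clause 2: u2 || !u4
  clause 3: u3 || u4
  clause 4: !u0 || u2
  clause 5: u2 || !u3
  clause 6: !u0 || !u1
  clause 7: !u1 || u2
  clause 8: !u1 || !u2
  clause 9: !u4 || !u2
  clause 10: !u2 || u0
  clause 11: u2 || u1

Branch on u3: set u3 = true.
From the singleton clause (!u1), u1 = false.
From the singleton clause (u2), u2 = true.
From the singleton clause (!u4), u4 = false.
From the singleton clause (u0), u0 = true.
All clauses are satisfied.

u0 ↦ true,  u1 ↦ false,  u2 ↦ true,  u3 ↦ true,  u4 ↦ false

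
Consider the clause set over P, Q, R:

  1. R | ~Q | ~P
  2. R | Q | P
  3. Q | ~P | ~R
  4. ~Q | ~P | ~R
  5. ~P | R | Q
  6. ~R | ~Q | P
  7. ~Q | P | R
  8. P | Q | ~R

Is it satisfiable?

Case R = 1:
Case Q = 1:
(~P) alone gives P = 0.
Now (P) is unsatisfied and unit — conflict.
So Q must be the other value — set Q = 0.
(~P) alone gives P = 0.
Now (P) is unsatisfied and unit — conflict.
Either choice for Q ends in contradiction.
So R must be the other value — set R = 0.
Case Q = 0:
(P) alone gives P = 1.
Now (~P) is unsatisfied and unit — conflict.
So Q must be the other value — set Q = 1.
(~P) alone gives P = 0.
Now (P) is unsatisfied and unit — conflict.
Either choice for Q ends in contradiction.
Either choice for R ends in contradiction.
No assignment satisfies every clause.

No, unsatisfiable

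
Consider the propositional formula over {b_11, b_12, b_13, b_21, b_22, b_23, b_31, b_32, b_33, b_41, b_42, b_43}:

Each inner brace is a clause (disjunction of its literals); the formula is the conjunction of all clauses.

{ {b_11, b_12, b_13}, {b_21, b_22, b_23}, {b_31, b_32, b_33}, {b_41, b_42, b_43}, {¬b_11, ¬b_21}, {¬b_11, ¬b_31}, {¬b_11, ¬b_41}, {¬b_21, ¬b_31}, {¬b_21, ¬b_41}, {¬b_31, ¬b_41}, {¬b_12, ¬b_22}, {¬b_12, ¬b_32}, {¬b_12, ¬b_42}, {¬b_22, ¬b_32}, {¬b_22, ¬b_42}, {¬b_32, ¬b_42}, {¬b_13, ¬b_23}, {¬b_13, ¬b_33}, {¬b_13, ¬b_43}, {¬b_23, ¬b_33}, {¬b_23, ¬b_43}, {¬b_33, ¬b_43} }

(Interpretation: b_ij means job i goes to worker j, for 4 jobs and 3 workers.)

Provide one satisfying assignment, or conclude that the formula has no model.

Branch on b_11: set b_11 = False.
Branch on b_12: set b_12 = True.
(¬b_22) alone gives b_22 = False.
(¬b_32) alone gives b_32 = False.
(¬b_42) alone gives b_42 = False.
Branch on b_21: set b_21 = True.
(¬b_31) alone gives b_31 = False.
(b_33) alone gives b_33 = True.
(¬b_41) alone gives b_41 = False.
(b_43) alone gives b_43 = True.
That conflicts with the unit clause (¬b_43).
Backtrack on b_21: now try b_21 = False.
(b_23) alone gives b_23 = True.
(¬b_13) alone gives b_13 = False.
(¬b_33) alone gives b_33 = False.
(b_31) alone gives b_31 = True.
(¬b_41) alone gives b_41 = False.
(b_43) alone gives b_43 = True.
That conflicts with the unit clause (¬b_43).
Neither b_21 = True nor b_21 = False works.
Backtrack on b_12: now try b_12 = False.
(b_13) alone gives b_13 = True.
(¬b_23) alone gives b_23 = False.
(¬b_33) alone gives b_33 = False.
(¬b_43) alone gives b_43 = False.
Branch on b_21: set b_21 = True.
(¬b_31) alone gives b_31 = False.
(b_32) alone gives b_32 = True.
(¬b_41) alone gives b_41 = False.
(b_42) alone gives b_42 = True.
That conflicts with the unit clause (¬b_42).
Backtrack on b_21: now try b_21 = False.
(b_22) alone gives b_22 = True.
(¬b_32) alone gives b_32 = False.
(b_31) alone gives b_31 = True.
(¬b_41) alone gives b_41 = False.
(b_42) alone gives b_42 = True.
That conflicts with the unit clause (¬b_42).
Neither b_21 = True nor b_21 = False works.
Neither b_12 = True nor b_12 = False works.
Backtrack on b_11: now try b_11 = True.
(¬b_21) alone gives b_21 = False.
(¬b_31) alone gives b_31 = False.
(¬b_41) alone gives b_41 = False.
Branch on b_22: set b_22 = True.
(¬b_12) alone gives b_12 = False.
(¬b_32) alone gives b_32 = False.
(b_33) alone gives b_33 = True.
(¬b_42) alone gives b_42 = False.
(b_43) alone gives b_43 = True.
That conflicts with the unit clause (¬b_43).
Backtrack on b_22: now try b_22 = False.
(b_23) alone gives b_23 = True.
(¬b_13) alone gives b_13 = False.
(¬b_33) alone gives b_33 = False.
(b_32) alone gives b_32 = True.
(¬b_12) alone gives b_12 = False.
(¬b_42) alone gives b_42 = False.
(b_43) alone gives b_43 = True.
That conflicts with the unit clause (¬b_43).
Neither b_22 = True nor b_22 = False works.
Neither b_11 = True nor b_11 = False works.

UNSATISFIABLE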